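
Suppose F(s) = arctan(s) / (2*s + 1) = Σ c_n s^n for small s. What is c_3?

Use 1/(1 - r) = Σ r^k on the denominator, then take the Cauchy product.
F(0) = 0
F′(0) = 1
F′′(0) = -4
F′′′(0) = 22
So c_3 = F′′′(0)/3! = 11/3.

11/3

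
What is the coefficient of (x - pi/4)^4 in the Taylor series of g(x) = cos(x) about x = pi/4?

[(x - pi/4)^0] = sqrt(2)/2;  [(x - pi/4)^1] = -sqrt(2)/2;  [(x - pi/4)^2] = -sqrt(2)/4;  [(x - pi/4)^3] = sqrt(2)/12;  [(x - pi/4)^4] = sqrt(2)/48.

sqrt(2)/48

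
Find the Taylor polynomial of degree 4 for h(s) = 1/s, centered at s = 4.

(s - 4)^4/1024 - (s - 4)^3/256 + (s - 4)^2/64 - (s - 4)/16 + 1/4

[(s - 4)^0] = 1/4;  [(s - 4)^1] = -1/16;  [(s - 4)^2] = 1/64;  [(s - 4)^3] = -1/256;  [(s - 4)^4] = 1/1024.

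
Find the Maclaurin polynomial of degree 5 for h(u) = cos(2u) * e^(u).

Write out both Maclaurin series and multiply, keeping only the needed powers.
h(0) = 1
h′(0) = 1
h′′(0) = -3
h′′′(0) = -11
h^(4)(0) = -7
h^(5)(0) = 41

41*u^5/120 - 7*u^4/24 - 11*u^3/6 - 3*u^2/2 + u + 1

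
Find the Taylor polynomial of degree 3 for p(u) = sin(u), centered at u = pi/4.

-sqrt(2)*(u - pi/4)^3/12 - sqrt(2)*(u - pi/4)^2/4 + sqrt(2)*(u - pi/4)/2 + sqrt(2)/2

[(u - pi/4)^0] = sqrt(2)/2;  [(u - pi/4)^1] = sqrt(2)/2;  [(u - pi/4)^2] = -sqrt(2)/4;  [(u - pi/4)^3] = -sqrt(2)/12.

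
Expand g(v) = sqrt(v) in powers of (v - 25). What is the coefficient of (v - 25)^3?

1/50000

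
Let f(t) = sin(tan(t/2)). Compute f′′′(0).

1/8

Plug the Maclaurin series of the inner function into that of the outer and collect terms.
The coefficient of t^3 in the expansion is 1/48, so f′′′(0) = 3! * (1/48) = 1/8.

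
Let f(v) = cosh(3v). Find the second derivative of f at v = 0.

From the series, [v^2] f = 9/2; multiply by 2! = 2 to get 9.

9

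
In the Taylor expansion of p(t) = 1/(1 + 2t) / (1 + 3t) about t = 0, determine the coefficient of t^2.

19

Multiply the two series term by term and collect like powers.
[t^0] = 1;  [t^1] = -5;  [t^2] = 19.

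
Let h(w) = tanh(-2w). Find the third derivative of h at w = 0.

16

The coefficient of w^3 in the expansion is 8/3, so h′′′(0) = 3! * (8/3) = 16.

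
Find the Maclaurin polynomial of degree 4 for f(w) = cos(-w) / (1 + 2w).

Take the Cauchy product of the two expansions.
[w^0] = 1;  [w^1] = -2;  [w^2] = 7/2;  [w^3] = -7;  [w^4] = 337/24.

337*w^4/24 - 7*w^3 + 7*w^2/2 - 2*w + 1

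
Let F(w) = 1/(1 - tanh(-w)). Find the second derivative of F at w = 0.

Compose series: expand the inner function first, then feed it into the outer expansion.
From the series, [w^2] F = 1; multiply by 2! = 2 to get 2.

2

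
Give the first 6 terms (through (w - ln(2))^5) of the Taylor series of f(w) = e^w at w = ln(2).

(w - ln(2))^5/60 + (w - ln(2))^4/12 + (w - ln(2))^3/3 + (w - ln(2))^2 + 2*(w - ln(2)) + 2

Use the known series and substitute for the argument.
f(ln(2)) = 2
f′(ln(2)) = 2
f′′(ln(2)) = 2
f′′′(ln(2)) = 2
f^(4)(ln(2)) = 2
f^(5)(ln(2)) = 2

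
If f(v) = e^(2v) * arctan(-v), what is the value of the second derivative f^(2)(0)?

Write out both Maclaurin series and multiply, keeping only the needed powers.
From the series, [v^2] f = -2; multiply by 2! = 2 to get -4.

-4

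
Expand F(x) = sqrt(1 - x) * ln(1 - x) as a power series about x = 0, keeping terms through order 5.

71*x^5/1920 + x^4/24 + x^3/24 - x

Expand each factor separately, then convolve coefficients.
F(0) = 0
F′(0) = -1
F′′(0) = 0
F′′′(0) = 1/4
F^(4)(0) = 1
F^(5)(0) = 71/16
The Taylor polynomial is Σ F^(k)(0)/k! · x^k.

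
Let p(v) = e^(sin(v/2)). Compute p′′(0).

Substitute the inner expansion into the outer series and collect powers.
The coefficient of v^2 in the expansion is 1/8, so p′′(0) = 2! * (1/8) = 1/4.

1/4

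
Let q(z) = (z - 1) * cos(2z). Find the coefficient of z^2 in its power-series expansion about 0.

2

Multiply each power in the prefactor through the base expansion.
q(0) = -1
q′(0) = 1
q′′(0) = 4
The Taylor polynomial is Σ q^(k)(0)/k! · z^k.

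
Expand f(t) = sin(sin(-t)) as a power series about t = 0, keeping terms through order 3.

t^3/3 - t

Substitute the inner expansion into the outer series and collect powers.
[t^0] = 0;  [t^1] = -1;  [t^2] = 0;  [t^3] = 1/3.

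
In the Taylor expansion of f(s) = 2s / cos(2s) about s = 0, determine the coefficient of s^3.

Invert the denominator's series and multiply.
[s^0] = 0;  [s^1] = 2;  [s^2] = 0;  [s^3] = 4.

4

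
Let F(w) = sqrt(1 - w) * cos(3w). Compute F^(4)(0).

Write out both Maclaurin series and multiply, keeping only the needed powers.
From the series, [w^4] F = 499/128; multiply by 4! = 24 to get 1497/16.

1497/16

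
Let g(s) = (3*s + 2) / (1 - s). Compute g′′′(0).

30

Shift and add copies of the series according to the polynomial's terms.
From the series, [s^3] g = 5; multiply by 3! = 6 to get 30.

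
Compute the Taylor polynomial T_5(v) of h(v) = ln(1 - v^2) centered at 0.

-v^4/2 - v^2

h(0) = 0
h′(0) = 0
h′′(0) = -2
h′′′(0) = 0
h^(4)(0) = -12
h^(5)(0) = 0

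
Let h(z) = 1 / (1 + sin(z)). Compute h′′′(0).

Expand as Σ (-1)^k u^k with u equal to the inner function's series.
From the series, [z^3] h = -5/6; multiply by 3! = 6 to get -5.

-5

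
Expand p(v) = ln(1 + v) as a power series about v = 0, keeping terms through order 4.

Use the known series and substitute for the argument.
p(0) = 0
p′(0) = 1
p′′(0) = -1
p′′′(0) = 2
p^(4)(0) = -6
Dividing each by k! gives the coefficients c_0, ..., c_4.

-v^4/4 + v^3/3 - v^2/2 + v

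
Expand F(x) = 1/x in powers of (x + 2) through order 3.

Use the known series and substitute for the argument.

-(x + 2)^3/16 - (x + 2)^2/8 - (x + 2)/4 - 1/2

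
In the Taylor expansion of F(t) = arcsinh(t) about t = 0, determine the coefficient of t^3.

-1/6

Use the known series and substitute for the argument.
F(0) = 0
F′(0) = 1
F′′(0) = 0
F′′′(0) = -1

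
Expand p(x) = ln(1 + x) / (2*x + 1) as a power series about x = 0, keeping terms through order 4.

-131*x^4/12 + 16*x^3/3 - 5*x^2/2 + x

Expand 1/(denominator) as a geometric series and multiply by the numerator's series.
p(0) = 0
p′(0) = 1
p′′(0) = -5
p′′′(0) = 32
p^(4)(0) = -262
Then c_k = p^(k)(0)/k! gives each Taylor coefficient.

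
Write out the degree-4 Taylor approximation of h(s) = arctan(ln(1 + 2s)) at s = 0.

Compose series: expand the inner function first, then feed it into the outer expansion.
h(0) = 0
h′(0) = 2
h′′(0) = -4
h′′′(0) = 0
h^(4)(0) = 96
The Taylor polynomial is Σ h^(k)(0)/k! · s^k.

4*s^4 - 2*s^2 + 2*s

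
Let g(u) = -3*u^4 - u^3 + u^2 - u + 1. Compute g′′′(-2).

138

Compute the successive derivatives at the expansion point and divide by k!.
From the series, [(u + 2)^3] g = 23; multiply by 3! = 6 to get 138.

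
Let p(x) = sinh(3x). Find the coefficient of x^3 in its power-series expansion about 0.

9/2

Differentiate repeatedly and evaluate at the center.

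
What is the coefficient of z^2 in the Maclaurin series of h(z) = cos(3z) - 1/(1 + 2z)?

Expand each term separately and add.
h(0) = 0
h′(0) = 2
h′′(0) = -17
Then c_k = h^(k)(0)/k! gives each Taylor coefficient.

-17/2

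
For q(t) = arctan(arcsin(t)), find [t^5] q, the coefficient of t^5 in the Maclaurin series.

13/120

Substitute the inner expansion into the outer series and collect powers.
q(0) = 0
q′(0) = 1
q′′(0) = 0
q′′′(0) = -1
q^(4)(0) = 0
q^(5)(0) = 13
Dividing each by k! gives the coefficients c_0, ..., c_5.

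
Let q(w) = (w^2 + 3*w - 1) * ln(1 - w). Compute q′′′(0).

Shift and add copies of the series according to the polynomial's terms.
The coefficient of w^3 in the expansion is -13/6, so q′′′(0) = 3! * (-13/6) = -13.

-13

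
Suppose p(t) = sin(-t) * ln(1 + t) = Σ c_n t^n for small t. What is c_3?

Take the Cauchy product of the two expansions.
p(0) = 0
p′(0) = 0
p′′(0) = -2
p′′′(0) = 3
So c_3 = p′′′(0)/3! = 1/2.

1/2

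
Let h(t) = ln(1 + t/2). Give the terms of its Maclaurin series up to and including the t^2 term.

-t^2/8 + t/2

[t^0] = 0;  [t^1] = 1/2;  [t^2] = -1/8.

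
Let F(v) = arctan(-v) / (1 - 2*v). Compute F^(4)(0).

-176

Use 1/(1 - r) = Σ r^k on the denominator, then take the Cauchy product.
The coefficient of v^4 in the expansion is -22/3, so F^(4)(0) = 4! * (-22/3) = -176.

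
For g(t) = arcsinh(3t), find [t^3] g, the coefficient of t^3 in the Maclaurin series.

[t^0] = 0;  [t^1] = 3;  [t^2] = 0;  [t^3] = -9/2.

-9/2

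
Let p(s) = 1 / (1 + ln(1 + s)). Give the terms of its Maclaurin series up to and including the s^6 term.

3289*s^6/360 - 347*s^5/60 + 11*s^4/3 - 7*s^3/3 + 3*s^2/2 - s + 1

Write 1/(1+u) = 1 - u + u^2 - u^3 + ... and substitute the series for u.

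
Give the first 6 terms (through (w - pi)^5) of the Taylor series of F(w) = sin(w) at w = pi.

-(w - pi)^5/120 + (w - pi)^3/6 - (w - pi)

F(pi) = 0
F′(pi) = -1
F′′(pi) = 0
F′′′(pi) = 1
F^(4)(pi) = 0
F^(5)(pi) = -1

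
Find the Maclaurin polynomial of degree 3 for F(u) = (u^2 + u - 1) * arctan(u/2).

Distribute the polynomial across the series and collect like powers.
F(0) = 0
F′(0) = -1/2
F′′(0) = 1
F′′′(0) = 13/4
The Taylor polynomial is Σ F^(k)(0)/k! · u^k.

13*u^3/24 + u^2/2 - u/2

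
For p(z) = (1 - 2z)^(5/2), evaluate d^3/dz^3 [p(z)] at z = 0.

-15

From the series, [z^3] p = -5/2; multiply by 3! = 6 to get -15.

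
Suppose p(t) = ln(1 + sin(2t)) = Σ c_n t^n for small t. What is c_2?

Compose series: expand the inner function first, then feed it into the outer expansion.
[t^0] = 0;  [t^1] = 2;  [t^2] = -2.

-2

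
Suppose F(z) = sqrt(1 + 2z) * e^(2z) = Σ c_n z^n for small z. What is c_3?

Multiply the two series term by term and collect like powers.
F(0) = 1
F′(0) = 3
F′′(0) = 7
F′′′(0) = 17
So c_3 = F′′′(0)/3! = 17/6.

17/6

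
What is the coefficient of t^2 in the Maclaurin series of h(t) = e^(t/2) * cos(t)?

Multiply the two series term by term and collect like powers.
h(0) = 1
h′(0) = 1/2
h′′(0) = -3/4
So c_2 = h′′(0)/2! = -3/8.

-3/8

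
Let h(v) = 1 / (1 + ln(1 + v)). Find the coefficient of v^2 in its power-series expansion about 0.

Use the geometric series for the reciprocal, then substitute.
[v^0] = 1;  [v^1] = -1;  [v^2] = 3/2.

3/2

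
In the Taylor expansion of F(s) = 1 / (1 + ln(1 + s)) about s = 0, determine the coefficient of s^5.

-347/60

Use the geometric series for the reciprocal, then substitute.
F(0) = 1
F′(0) = -1
F′′(0) = 3
F′′′(0) = -14
F^(4)(0) = 88
F^(5)(0) = -694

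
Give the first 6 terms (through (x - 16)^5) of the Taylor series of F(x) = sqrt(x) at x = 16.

7*(x - 16)^5/67108864 - 5*(x - 16)^4/2097152 + (x - 16)^3/16384 - (x - 16)^2/512 + (x - 16)/8 + 4

F(16) = 4
F′(16) = 1/8
F′′(16) = -1/256
F′′′(16) = 3/8192
F^(4)(16) = -15/262144
F^(5)(16) = 105/8388608
Dividing each by k! gives the coefficients c_0, ..., c_5.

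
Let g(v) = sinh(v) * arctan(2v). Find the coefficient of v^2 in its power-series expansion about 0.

2

Write out both Maclaurin series and multiply, keeping only the needed powers.
g(0) = 0
g′(0) = 0
g′′(0) = 4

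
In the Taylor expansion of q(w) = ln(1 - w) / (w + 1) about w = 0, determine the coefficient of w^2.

1/2

Expand 1/(denominator) as a geometric series and multiply by the numerator's series.
[w^0] = 0;  [w^1] = -1;  [w^2] = 1/2.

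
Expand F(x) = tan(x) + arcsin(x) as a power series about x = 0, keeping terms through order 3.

Expand each term separately and add.

x^3/2 + 2*x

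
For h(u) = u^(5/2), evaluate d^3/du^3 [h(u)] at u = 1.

15/8

From the series, [(u - 1)^3] h = 5/16; multiply by 3! = 6 to get 15/8.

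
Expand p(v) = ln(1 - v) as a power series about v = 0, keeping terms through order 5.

p(0) = 0
p′(0) = -1
p′′(0) = -1
p′′′(0) = -2
p^(4)(0) = -6
p^(5)(0) = -24
Dividing each by k! gives the coefficients c_0, ..., c_5.

-v^5/5 - v^4/4 - v^3/3 - v^2/2 - v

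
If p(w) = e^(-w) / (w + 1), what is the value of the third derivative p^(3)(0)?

-16

Expand 1/(denominator) as a geometric series and multiply by the numerator's series.
The coefficient of w^3 in the expansion is -8/3, so p′′′(0) = 3! * (-8/3) = -16.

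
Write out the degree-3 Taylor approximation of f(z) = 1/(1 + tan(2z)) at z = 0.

Plug the Maclaurin series of the inner function into that of the outer and collect terms.
f(0) = 1
f′(0) = -2
f′′(0) = 8
f′′′(0) = -64

-32*z^3/3 + 4*z^2 - 2*z + 1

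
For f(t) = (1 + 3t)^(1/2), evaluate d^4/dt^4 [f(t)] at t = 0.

-1215/16

Differentiate repeatedly and evaluate at the center.
From the series, [t^4] f = -405/128; multiply by 4! = 24 to get -1215/16.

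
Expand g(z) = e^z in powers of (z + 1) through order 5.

g(-1) = e^(-1)
g′(-1) = e^(-1)
g′′(-1) = e^(-1)
g′′′(-1) = e^(-1)
g^(4)(-1) = e^(-1)
g^(5)(-1) = e^(-1)
Then c_k = g^(k)(-1)/k! gives each Taylor coefficient.

(z + 1)^5*e^(-1)/120 + (z + 1)^4*e^(-1)/24 + (z + 1)^3*e^(-1)/6 + (z + 1)^2*e^(-1)/2 + (z + 1)*e^(-1) + e^(-1)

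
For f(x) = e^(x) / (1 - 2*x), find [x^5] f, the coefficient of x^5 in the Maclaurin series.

6331/120

Use 1/(1 - r) = Σ r^k on the denominator, then take the Cauchy product.
f(0) = 1
f′(0) = 3
f′′(0) = 13
f′′′(0) = 79
f^(4)(0) = 633
f^(5)(0) = 6331
So c_5 = f^(5)(0)/5! = 6331/120.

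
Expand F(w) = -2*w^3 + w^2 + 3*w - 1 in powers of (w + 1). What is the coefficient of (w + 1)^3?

Compute the successive derivatives at the expansion point and divide by k!.

-2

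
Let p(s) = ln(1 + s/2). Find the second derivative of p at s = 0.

Apply the Taylor formula c_k = f^(k)(a)/k!.
The coefficient of s^2 in the expansion is -1/8, so p′′(0) = 2! * (-1/8) = -1/4.

-1/4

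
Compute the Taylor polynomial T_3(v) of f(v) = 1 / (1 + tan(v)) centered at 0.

-4*v^3/3 + v^2 - v + 1

Write 1/(1+u) = 1 - u + u^2 - u^3 + ... and substitute the series for u.
f(0) = 1
f′(0) = -1
f′′(0) = 2
f′′′(0) = -8
The Taylor polynomial is Σ f^(k)(0)/k! · v^k.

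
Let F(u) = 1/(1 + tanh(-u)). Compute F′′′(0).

4

Compose series: expand the inner function first, then feed it into the outer expansion.
From the series, [u^3] F = 2/3; multiply by 3! = 6 to get 4.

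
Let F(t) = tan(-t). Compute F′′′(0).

-2

From the series, [t^3] F = -1/3; multiply by 3! = 6 to get -2.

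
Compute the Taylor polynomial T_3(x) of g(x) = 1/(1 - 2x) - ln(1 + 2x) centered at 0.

Combine the two series term by term.
g(0) = 1
g′(0) = 0
g′′(0) = 12
g′′′(0) = 32
Dividing each by k! gives the coefficients c_0, ..., c_3.

16*x^3/3 + 6*x^2 + 1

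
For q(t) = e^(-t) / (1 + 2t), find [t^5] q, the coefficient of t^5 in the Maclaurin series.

Take the Cauchy product of the two expansions.
q(0) = 1
q′(0) = -3
q′′(0) = 13
q′′′(0) = -79
q^(4)(0) = 633
q^(5)(0) = -6331
So c_5 = q^(5)(0)/5! = -6331/120.

-6331/120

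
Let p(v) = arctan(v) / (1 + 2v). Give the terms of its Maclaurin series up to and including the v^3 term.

Expand each factor separately, then convolve coefficients.

11*v^3/3 - 2*v^2 + v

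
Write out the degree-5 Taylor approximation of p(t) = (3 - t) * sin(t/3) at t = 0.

t^5/9720 + t^4/162 - t^3/54 - t^2/3 + t

Multiply each power in the prefactor through the base expansion.
[t^0] = 0;  [t^1] = 1;  [t^2] = -1/3;  [t^3] = -1/54;  [t^4] = 1/162;  [t^5] = 1/9720.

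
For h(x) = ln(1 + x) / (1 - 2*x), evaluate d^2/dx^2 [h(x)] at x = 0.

Use 1/(1 - r) = Σ r^k on the denominator, then take the Cauchy product.
The coefficient of x^2 in the expansion is 3/2, so h′′(0) = 2! * (3/2) = 3.

3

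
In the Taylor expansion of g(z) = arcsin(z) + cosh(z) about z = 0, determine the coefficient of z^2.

1/2

Expand each term separately and add.
[z^0] = 1;  [z^1] = 1;  [z^2] = 1/2.
So c_2 = g′′(0)/2! = 1/2.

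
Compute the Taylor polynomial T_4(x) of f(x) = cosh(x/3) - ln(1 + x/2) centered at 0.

251*x^4/15552 - x^3/24 + 13*x^2/72 - x/2 + 1

Combine the two series term by term.
f(0) = 1
f′(0) = -1/2
f′′(0) = 13/36
f′′′(0) = -1/4
f^(4)(0) = 251/648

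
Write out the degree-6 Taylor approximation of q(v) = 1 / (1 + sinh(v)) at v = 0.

77*v^6/45 - 181*v^5/120 + 4*v^4/3 - 7*v^3/6 + v^2 - v + 1

Use the geometric series for the reciprocal, then substitute.
q(0) = 1
q′(0) = -1
q′′(0) = 2
q′′′(0) = -7
q^(4)(0) = 32
q^(5)(0) = -181
q^(6)(0) = 1232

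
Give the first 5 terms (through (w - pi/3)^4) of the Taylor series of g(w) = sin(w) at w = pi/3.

Differentiate repeatedly and evaluate at the center.

sqrt(3)*(w - pi/3)^4/48 - (w - pi/3)^3/12 - sqrt(3)*(w - pi/3)^2/4 + (w - pi/3)/2 + sqrt(3)/2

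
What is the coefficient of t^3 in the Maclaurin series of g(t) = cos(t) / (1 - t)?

Write out both Maclaurin series and multiply, keeping only the needed powers.
So c_3 = g′′′(0)/3! = 1/2.

1/2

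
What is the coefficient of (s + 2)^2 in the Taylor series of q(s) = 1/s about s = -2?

Use the known series and substitute for the argument.
[(s + 2)^0] = -1/2;  [(s + 2)^1] = -1/4;  [(s + 2)^2] = -1/8.
So c_2 = q′′(-2)/2! = -1/8.

-1/8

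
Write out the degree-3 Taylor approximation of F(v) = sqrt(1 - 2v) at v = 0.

F(0) = 1
F′(0) = -1
F′′(0) = -1
F′′′(0) = -3
The Taylor polynomial is Σ F^(k)(0)/k! · v^k.

-v^3/2 - v^2/2 - v + 1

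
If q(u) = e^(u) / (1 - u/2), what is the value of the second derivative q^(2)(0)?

5/2

Take the Cauchy product of the two expansions.
The coefficient of u^2 in the expansion is 5/4, so q′′(0) = 2! * (5/4) = 5/2.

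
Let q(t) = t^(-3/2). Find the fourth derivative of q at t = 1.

From the series, [(t - 1)^4] q = 315/128; multiply by 4! = 24 to get 945/16.

945/16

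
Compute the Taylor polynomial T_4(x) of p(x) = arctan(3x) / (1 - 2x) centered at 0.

Take the Cauchy product of the two expansions.
[x^0] = 0;  [x^1] = 3;  [x^2] = 6;  [x^3] = 3;  [x^4] = 6.

6*x^4 + 3*x^3 + 6*x^2 + 3*x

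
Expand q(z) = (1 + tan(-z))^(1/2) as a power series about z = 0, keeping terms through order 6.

Substitute the inner expansion into the outer series and collect powers.
q(0) = 1
q′(0) = -1/2
q′′(0) = -1/4
q′′′(0) = -11/8
q^(4)(0) = -47/16
q^(5)(0) = -601/32
q^(6)(0) = -5521/64

-5521*z^6/46080 - 601*z^5/3840 - 47*z^4/384 - 11*z^3/48 - z^2/8 - z/2 + 1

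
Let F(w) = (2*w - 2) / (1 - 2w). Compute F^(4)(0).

Distribute the polynomial across the series and collect like powers.
From the series, [w^4] F = -16; multiply by 4! = 24 to get -384.

-384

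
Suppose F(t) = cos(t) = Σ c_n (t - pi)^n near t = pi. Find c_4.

-1/24

Use the known series and substitute for the argument.
F(pi) = -1
F′(pi) = 0
F′′(pi) = 1
F′′′(pi) = 0
F^(4)(pi) = -1
Dividing each by k! gives the coefficients c_0, ..., c_4.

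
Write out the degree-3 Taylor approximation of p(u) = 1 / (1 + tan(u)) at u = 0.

-4*u^3/3 + u^2 - u + 1

Write 1/(1+u) = 1 - u + u^2 - u^3 + ... and substitute the series for u.
p(0) = 1
p′(0) = -1
p′′(0) = 2
p′′′(0) = -8
Then c_k = p^(k)(0)/k! gives each Taylor coefficient.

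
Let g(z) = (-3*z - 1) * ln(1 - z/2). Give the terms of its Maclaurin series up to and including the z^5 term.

Distribute the polynomial across the series and collect like powers.

17*z^5/320 + 9*z^4/64 + 5*z^3/12 + 13*z^2/8 + z/2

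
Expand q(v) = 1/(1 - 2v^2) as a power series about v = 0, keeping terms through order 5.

4*v^4 + 2*v^2 + 1

Compute the successive derivatives at the expansion point and divide by k!.
[v^0] = 1;  [v^1] = 0;  [v^2] = 2;  [v^3] = 0;  [v^4] = 4;  [v^5] = 0.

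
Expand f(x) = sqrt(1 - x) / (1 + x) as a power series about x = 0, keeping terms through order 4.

179*x^4/128 - 23*x^3/16 + 11*x^2/8 - 3*x/2 + 1

Take the Cauchy product of the two expansions.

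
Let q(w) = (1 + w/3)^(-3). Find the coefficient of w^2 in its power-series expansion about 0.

2/3

[w^0] = 1;  [w^1] = -1;  [w^2] = 2/3.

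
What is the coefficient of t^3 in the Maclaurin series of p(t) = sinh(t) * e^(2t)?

Multiply the two series term by term and collect like powers.
[t^0] = 0;  [t^1] = 1;  [t^2] = 2;  [t^3] = 13/6.

13/6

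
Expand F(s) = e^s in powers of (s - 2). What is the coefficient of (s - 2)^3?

e^(2)/6

Use the known series and substitute for the argument.
F(2) = e^(2)
F′(2) = e^(2)
F′′(2) = e^(2)
F′′′(2) = e^(2)
The Taylor polynomial is Σ F^(k)(2)/k! · (s - 2)^k.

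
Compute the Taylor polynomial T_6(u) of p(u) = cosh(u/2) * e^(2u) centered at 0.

Take the Cauchy product of the two expansions.
p(0) = 1
p′(0) = 2
p′′(0) = 17/4
p′′′(0) = 19/2
p^(4)(0) = 353/16
p^(5)(0) = 421/8
p^(6)(0) = 8177/64
The Taylor polynomial is Σ p^(k)(0)/k! · u^k.

8177*u^6/46080 + 421*u^5/960 + 353*u^4/384 + 19*u^3/12 + 17*u^2/8 + 2*u + 1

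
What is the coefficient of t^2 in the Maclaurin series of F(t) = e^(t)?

1/2

F(0) = 1
F′(0) = 1
F′′(0) = 1
The Taylor polynomial is Σ F^(k)(0)/k! · t^k.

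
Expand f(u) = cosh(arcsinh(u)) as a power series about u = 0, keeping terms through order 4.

-u^4/8 + u^2/2 + 1

Plug the Maclaurin series of the inner function into that of the outer and collect terms.
[u^0] = 1;  [u^1] = 0;  [u^2] = 1/2;  [u^3] = 0;  [u^4] = -1/8.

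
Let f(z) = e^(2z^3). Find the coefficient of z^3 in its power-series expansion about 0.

2

f(0) = 1
f′(0) = 0
f′′(0) = 0
f′′′(0) = 12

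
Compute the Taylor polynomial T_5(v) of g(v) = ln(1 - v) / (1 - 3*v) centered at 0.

Use 1/(1 - r) = Σ r^k on the denominator, then take the Cauchy product.
[v^0] = 0;  [v^1] = -1;  [v^2] = -7/2;  [v^3] = -65/6;  [v^4] = -131/4;  [v^5] = -1969/20.

-1969*v^5/20 - 131*v^4/4 - 65*v^3/6 - 7*v^2/2 - v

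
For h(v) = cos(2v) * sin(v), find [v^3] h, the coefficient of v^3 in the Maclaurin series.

-13/6

Expand each factor separately, then convolve coefficients.
h(0) = 0
h′(0) = 1
h′′(0) = 0
h′′′(0) = -13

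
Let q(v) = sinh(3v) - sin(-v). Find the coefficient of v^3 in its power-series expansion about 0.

13/3

Expand each term separately and add.
[v^0] = 0;  [v^1] = 4;  [v^2] = 0;  [v^3] = 13/3.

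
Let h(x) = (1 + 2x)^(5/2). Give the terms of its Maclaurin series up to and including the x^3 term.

Differentiate repeatedly and evaluate at the center.

5*x^3/2 + 15*x^2/2 + 5*x + 1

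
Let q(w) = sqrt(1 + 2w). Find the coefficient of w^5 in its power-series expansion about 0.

[w^0] = 1;  [w^1] = 1;  [w^2] = -1/2;  [w^3] = 1/2;  [w^4] = -5/8;  [w^5] = 7/8.
So c_5 = q^(5)(0)/5! = 7/8.

7/8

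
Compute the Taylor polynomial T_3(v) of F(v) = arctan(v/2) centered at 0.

-v^3/24 + v/2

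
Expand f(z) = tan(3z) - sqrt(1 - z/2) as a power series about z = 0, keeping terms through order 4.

Add the two expansions coefficient-wise.
[z^0] = -1;  [z^1] = 13/4;  [z^2] = 1/32;  [z^3] = 1153/128;  [z^4] = 5/2048.

5*z^4/2048 + 1153*z^3/128 + z^2/32 + 13*z/4 - 1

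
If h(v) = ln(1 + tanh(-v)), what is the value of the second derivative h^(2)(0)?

Let u equal the inner series; expand the outer function in u and truncate.
The coefficient of v^2 in the expansion is -1/2, so h′′(0) = 2! * (-1/2) = -1.

-1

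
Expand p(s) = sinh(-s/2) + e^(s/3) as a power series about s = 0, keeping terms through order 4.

s^4/1944 - 19*s^3/1296 + s^2/18 - s/6 + 1

Expand each term separately and add.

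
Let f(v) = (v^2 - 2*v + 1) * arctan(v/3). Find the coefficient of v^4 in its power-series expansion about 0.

2/81

Multiply each power in the prefactor through the base expansion.
[v^0] = 0;  [v^1] = 1/3;  [v^2] = -2/3;  [v^3] = 26/81;  [v^4] = 2/81.
So c_4 = f^(4)(0)/4! = 2/81.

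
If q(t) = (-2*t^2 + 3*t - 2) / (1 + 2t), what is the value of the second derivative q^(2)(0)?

-32

Multiply each power in the prefactor through the base expansion.
The coefficient of t^2 in the expansion is -16, so q′′(0) = 2! * (-16) = -32.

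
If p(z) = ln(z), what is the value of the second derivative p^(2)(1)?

-1

The coefficient of (z - 1)^2 in the expansion is -1/2, so p′′(1) = 2! * (-1/2) = -1.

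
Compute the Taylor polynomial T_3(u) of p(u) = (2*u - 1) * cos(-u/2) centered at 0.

Distribute the polynomial across the series and collect like powers.
p(0) = -1
p′(0) = 2
p′′(0) = 1/4
p′′′(0) = -3/2
The Taylor polynomial is Σ p^(k)(0)/k! · u^k.

-u^3/4 + u^2/8 + 2*u - 1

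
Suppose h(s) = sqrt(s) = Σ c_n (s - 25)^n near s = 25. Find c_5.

7/500000000

[(s - 25)^0] = 5;  [(s - 25)^1] = 1/10;  [(s - 25)^2] = -1/1000;  [(s - 25)^3] = 1/50000;  [(s - 25)^4] = -1/2000000;  [(s - 25)^5] = 7/500000000.
So c_5 = h^(5)(25)/5! = 7/500000000.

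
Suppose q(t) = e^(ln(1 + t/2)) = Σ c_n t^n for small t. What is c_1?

1/2

Let u equal the inner series; expand the outer function in u and truncate.
So c_1 = q′(0)/1! = 1/2.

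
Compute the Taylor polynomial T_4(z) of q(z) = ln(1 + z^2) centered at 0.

q(0) = 0
q′(0) = 0
q′′(0) = 2
q′′′(0) = 0
q^(4)(0) = -12

-z^4/2 + z^2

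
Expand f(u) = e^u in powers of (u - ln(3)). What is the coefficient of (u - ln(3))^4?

1/8

f(ln(3)) = 3
f′(ln(3)) = 3
f′′(ln(3)) = 3
f′′′(ln(3)) = 3
f^(4)(ln(3)) = 3
Dividing each by k! gives the coefficients c_0, ..., c_4.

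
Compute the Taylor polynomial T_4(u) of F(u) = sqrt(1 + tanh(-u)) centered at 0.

17*u^4/384 + 5*u^3/48 - u^2/8 - u/2 + 1

Compose series: expand the inner function first, then feed it into the outer expansion.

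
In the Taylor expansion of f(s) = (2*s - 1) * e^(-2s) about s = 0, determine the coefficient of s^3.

Shift and add copies of the series according to the polynomial's terms.
f(0) = -1
f′(0) = 4
f′′(0) = -12
f′′′(0) = 32
So c_3 = f′′′(0)/3! = 16/3.

16/3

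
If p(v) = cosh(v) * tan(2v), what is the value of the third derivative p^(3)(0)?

22

Multiply the two series term by term and collect like powers.
From the series, [v^3] p = 11/3; multiply by 3! = 6 to get 22.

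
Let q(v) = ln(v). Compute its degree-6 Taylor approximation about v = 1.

Use the known series and substitute for the argument.
q(1) = 0
q′(1) = 1
q′′(1) = -1
q′′′(1) = 2
q^(4)(1) = -6
q^(5)(1) = 24
q^(6)(1) = -120
Dividing each by k! gives the coefficients c_0, ..., c_6.

-(v - 1)^6/6 + (v - 1)^5/5 - (v - 1)^4/4 + (v - 1)^3/3 - (v - 1)^2/2 + (v - 1)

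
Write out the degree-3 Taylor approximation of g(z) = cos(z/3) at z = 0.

Apply the Taylor formula c_k = f^(k)(a)/k!.
g(0) = 1
g′(0) = 0
g′′(0) = -1/9
g′′′(0) = 0

1 - z^2/18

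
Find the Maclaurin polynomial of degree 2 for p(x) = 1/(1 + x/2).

p(0) = 1
p′(0) = -1/2
p′′(0) = 1/2
The Taylor polynomial is Σ p^(k)(0)/k! · x^k.

x^2/4 - x/2 + 1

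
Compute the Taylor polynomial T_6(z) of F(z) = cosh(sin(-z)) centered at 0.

-z^6/240 - z^4/8 + z^2/2 + 1

Compose series: expand the inner function first, then feed it into the outer expansion.
[z^0] = 1;  [z^1] = 0;  [z^2] = 1/2;  [z^3] = 0;  [z^4] = -1/8;  [z^5] = 0;  [z^6] = -1/240.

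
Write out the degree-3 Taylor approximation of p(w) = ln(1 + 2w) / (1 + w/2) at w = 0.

25*w^3/6 - 3*w^2 + 2*w

Expand each factor separately, then convolve coefficients.
p(0) = 0
p′(0) = 2
p′′(0) = -6
p′′′(0) = 25
The Taylor polynomial is Σ p^(k)(0)/k! · w^k.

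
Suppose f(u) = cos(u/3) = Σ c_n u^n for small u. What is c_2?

f(0) = 1
f′(0) = 0
f′′(0) = -1/9
So c_2 = f′′(0)/2! = -1/18.

-1/18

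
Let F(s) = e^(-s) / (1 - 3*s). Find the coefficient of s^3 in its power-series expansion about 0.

Expand 1/(denominator) as a geometric series and multiply by the numerator's series.
So c_3 = F′′′(0)/3! = 58/3.

58/3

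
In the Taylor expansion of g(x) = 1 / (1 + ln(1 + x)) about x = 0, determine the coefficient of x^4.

Write 1/(1+u) = 1 - u + u^2 - u^3 + ... and substitute the series for u.
g(0) = 1
g′(0) = -1
g′′(0) = 3
g′′′(0) = -14
g^(4)(0) = 88
Then c_k = g^(k)(0)/k! gives each Taylor coefficient.

11/3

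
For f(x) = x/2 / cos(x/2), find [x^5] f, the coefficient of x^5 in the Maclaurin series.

5/768

Invert the denominator's series and multiply.
f(0) = 0
f′(0) = 1/2
f′′(0) = 0
f′′′(0) = 3/8
f^(4)(0) = 0
f^(5)(0) = 25/32
So c_5 = f^(5)(0)/5! = 5/768.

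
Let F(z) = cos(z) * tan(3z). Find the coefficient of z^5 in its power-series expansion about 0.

Take the Cauchy product of the two expansions.
[z^0] = 0;  [z^1] = 3;  [z^2] = 0;  [z^3] = 15/2;  [z^4] = 0;  [z^5] = 1121/40.
So c_5 = F^(5)(0)/5! = 1121/40.

1121/40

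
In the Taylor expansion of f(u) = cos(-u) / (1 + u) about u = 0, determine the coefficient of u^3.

-1/2

Expand each factor separately, then convolve coefficients.
f(0) = 1
f′(0) = -1
f′′(0) = 1
f′′′(0) = -3
So c_3 = f′′′(0)/3! = -1/2.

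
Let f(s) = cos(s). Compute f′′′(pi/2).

1

Apply the Taylor formula c_k = f^(k)(a)/k!.
The coefficient of (s - pi/2)^3 in the expansion is 1/6, so f′′′(pi/2) = 3! * (1/6) = 1.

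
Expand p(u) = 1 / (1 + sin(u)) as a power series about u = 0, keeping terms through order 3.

-5*u^3/6 + u^2 - u + 1

Expand as Σ (-1)^k u^k with u equal to the inner function's series.
p(0) = 1
p′(0) = -1
p′′(0) = 2
p′′′(0) = -5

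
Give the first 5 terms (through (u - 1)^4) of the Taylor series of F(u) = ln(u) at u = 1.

F(1) = 0
F′(1) = 1
F′′(1) = -1
F′′′(1) = 2
F^(4)(1) = -6
Then c_k = F^(k)(1)/k! gives each Taylor coefficient.

-(u - 1)^4/4 + (u - 1)^3/3 - (u - 1)^2/2 + (u - 1)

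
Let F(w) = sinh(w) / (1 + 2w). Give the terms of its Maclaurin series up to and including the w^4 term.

-25*w^4/3 + 25*w^3/6 - 2*w^2 + w

Multiply the two series term by term and collect like powers.
F(0) = 0
F′(0) = 1
F′′(0) = -4
F′′′(0) = 25
F^(4)(0) = -200
The Taylor polynomial is Σ F^(k)(0)/k! · w^k.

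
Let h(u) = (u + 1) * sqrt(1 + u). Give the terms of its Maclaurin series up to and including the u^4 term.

3*u^4/128 - u^3/16 + 3*u^2/8 + 3*u/2 + 1

Shift and add copies of the series according to the polynomial's terms.
[u^0] = 1;  [u^1] = 3/2;  [u^2] = 3/8;  [u^3] = -1/16;  [u^4] = 3/128.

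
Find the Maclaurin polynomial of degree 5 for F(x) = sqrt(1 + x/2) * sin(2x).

4661*x^5/15360 - 61*x^4/192 - 67*x^3/48 + x^2/2 + 2*x

Take the Cauchy product of the two expansions.
F(0) = 0
F′(0) = 2
F′′(0) = 1
F′′′(0) = -67/8
F^(4)(0) = -61/8
F^(5)(0) = 4661/128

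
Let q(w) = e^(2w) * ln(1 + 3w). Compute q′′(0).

Multiply the two series term by term and collect like powers.
From the series, [w^2] q = 3/2; multiply by 2! = 2 to get 3.

3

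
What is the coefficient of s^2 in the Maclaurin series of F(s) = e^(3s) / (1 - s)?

17/2

Multiply the two series term by term and collect like powers.
F(0) = 1
F′(0) = 4
F′′(0) = 17
So c_2 = F′′(0)/2! = 17/2.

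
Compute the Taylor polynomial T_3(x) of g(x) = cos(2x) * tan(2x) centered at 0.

-4*x^3/3 + 2*x

Multiply the two series term by term and collect like powers.
g(0) = 0
g′(0) = 2
g′′(0) = 0
g′′′(0) = -8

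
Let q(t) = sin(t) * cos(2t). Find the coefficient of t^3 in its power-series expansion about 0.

Expand each factor separately, then convolve coefficients.
[t^0] = 0;  [t^1] = 1;  [t^2] = 0;  [t^3] = -13/6.
So c_3 = q′′′(0)/3! = -13/6.

-13/6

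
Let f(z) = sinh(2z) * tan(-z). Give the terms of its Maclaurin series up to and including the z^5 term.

Write out both Maclaurin series and multiply, keeping only the needed powers.
[z^0] = 0;  [z^1] = 0;  [z^2] = -2;  [z^3] = 0;  [z^4] = -2;  [z^5] = 0.

-2*z^4 - 2*z^2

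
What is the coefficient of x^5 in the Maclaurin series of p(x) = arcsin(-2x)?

-12/5

p(0) = 0
p′(0) = -2
p′′(0) = 0
p′′′(0) = -8
p^(4)(0) = 0
p^(5)(0) = -288
Then c_k = p^(k)(0)/k! gives each Taylor coefficient.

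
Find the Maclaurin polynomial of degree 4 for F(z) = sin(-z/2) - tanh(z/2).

z^3/16 - z

Add the two expansions coefficient-wise.
F(0) = 0
F′(0) = -1
F′′(0) = 0
F′′′(0) = 3/8
F^(4)(0) = 0
The Taylor polynomial is Σ F^(k)(0)/k! · z^k.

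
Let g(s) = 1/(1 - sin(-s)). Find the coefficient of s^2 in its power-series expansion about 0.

Compose series: expand the inner function first, then feed it into the outer expansion.
[s^0] = 1;  [s^1] = -1;  [s^2] = 1.

1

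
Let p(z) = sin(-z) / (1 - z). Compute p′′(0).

Multiply the two series term by term and collect like powers.
The coefficient of z^2 in the expansion is -1, so p′′(0) = 2! * (-1) = -2.

-2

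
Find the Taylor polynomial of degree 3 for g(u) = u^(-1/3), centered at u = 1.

-14*(u - 1)^3/81 + 2*(u - 1)^2/9 - (u - 1)/3 + 1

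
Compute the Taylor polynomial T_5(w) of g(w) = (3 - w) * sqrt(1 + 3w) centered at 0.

5913*w^5/256 - 1431*w^4/128 + 99*w^3/16 - 39*w^2/8 + 7*w/2 + 3

Distribute the polynomial across the series and collect like powers.
g(0) = 3
g′(0) = 7/2
g′′(0) = -39/4
g′′′(0) = 297/8
g^(4)(0) = -4293/16
g^(5)(0) = 88695/32
Dividing each by k! gives the coefficients c_0, ..., c_5.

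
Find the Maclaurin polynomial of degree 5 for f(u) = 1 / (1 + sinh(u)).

Write 1/(1+u) = 1 - u + u^2 - u^3 + ... and substitute the series for u.
f(0) = 1
f′(0) = -1
f′′(0) = 2
f′′′(0) = -7
f^(4)(0) = 32
f^(5)(0) = -181
The Taylor polynomial is Σ f^(k)(0)/k! · u^k.

-181*u^5/120 + 4*u^4/3 - 7*u^3/6 + u^2 - u + 1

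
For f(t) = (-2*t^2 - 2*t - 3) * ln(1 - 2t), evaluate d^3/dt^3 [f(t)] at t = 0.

Shift and add copies of the series according to the polynomial's terms.
The coefficient of t^3 in the expansion is 16, so f′′′(0) = 3! * (16) = 96.

96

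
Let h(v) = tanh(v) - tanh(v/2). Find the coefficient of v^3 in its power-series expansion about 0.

-7/24

Add the two expansions coefficient-wise.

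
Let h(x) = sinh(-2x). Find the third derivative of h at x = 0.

The coefficient of x^3 in the expansion is -4/3, so h′′′(0) = 3! * (-4/3) = -8.

-8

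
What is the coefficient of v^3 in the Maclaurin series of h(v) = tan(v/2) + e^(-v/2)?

Add the two expansions coefficient-wise.
[v^0] = 1;  [v^1] = 0;  [v^2] = 1/8;  [v^3] = 1/48.

1/48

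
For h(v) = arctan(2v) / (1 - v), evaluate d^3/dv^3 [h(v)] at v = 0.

Write out both Maclaurin series and multiply, keeping only the needed powers.
From the series, [v^3] h = -2/3; multiply by 3! = 6 to get -4.

-4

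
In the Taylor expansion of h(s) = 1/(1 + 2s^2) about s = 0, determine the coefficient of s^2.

-2

Use the known series and substitute for the argument.
h(0) = 1
h′(0) = 0
h′′(0) = -4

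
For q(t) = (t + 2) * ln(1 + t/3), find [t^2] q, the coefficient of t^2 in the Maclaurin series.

2/9

Distribute the polynomial across the series and collect like powers.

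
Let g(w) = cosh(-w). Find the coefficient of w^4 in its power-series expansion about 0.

1/24

g(0) = 1
g′(0) = 0
g′′(0) = 1
g′′′(0) = 0
g^(4)(0) = 1
The Taylor polynomial is Σ g^(k)(0)/k! · w^k.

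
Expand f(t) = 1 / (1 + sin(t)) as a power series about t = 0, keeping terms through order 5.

Expand as Σ (-1)^k u^k with u equal to the inner function's series.
f(0) = 1
f′(0) = -1
f′′(0) = 2
f′′′(0) = -5
f^(4)(0) = 16
f^(5)(0) = -61
The Taylor polynomial is Σ f^(k)(0)/k! · t^k.

-61*t^5/120 + 2*t^4/3 - 5*t^3/6 + t^2 - t + 1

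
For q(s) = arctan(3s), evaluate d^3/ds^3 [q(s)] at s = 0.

-54

Use the known series and substitute for the argument.
From the series, [s^3] q = -9; multiply by 3! = 6 to get -54.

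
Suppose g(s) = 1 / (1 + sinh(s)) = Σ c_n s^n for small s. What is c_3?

-7/6

Write 1/(1+u) = 1 - u + u^2 - u^3 + ... and substitute the series for u.
[s^0] = 1;  [s^1] = -1;  [s^2] = 1;  [s^3] = -7/6.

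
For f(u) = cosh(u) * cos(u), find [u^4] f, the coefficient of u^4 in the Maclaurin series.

-1/6

Multiply the two series term by term and collect like powers.
So c_4 = f^(4)(0)/4! = -1/6.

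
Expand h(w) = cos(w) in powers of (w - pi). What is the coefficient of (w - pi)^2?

Use the known series and substitute for the argument.
So c_2 = h′′(pi)/2! = 1/2.

1/2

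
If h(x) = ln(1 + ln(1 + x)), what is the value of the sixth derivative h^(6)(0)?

Let u equal the inner series; expand the outer function in u and truncate.
The coefficient of x^6 in the expansion is -917/360, so h^(6)(0) = 6! * (-917/360) = -1834.

-1834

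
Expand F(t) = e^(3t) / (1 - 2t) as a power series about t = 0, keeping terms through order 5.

Multiply the two series term by term and collect like powers.
F(0) = 1
F′(0) = 5
F′′(0) = 29
F′′′(0) = 201
F^(4)(0) = 1689
F^(5)(0) = 17133

5711*t^5/40 + 563*t^4/8 + 67*t^3/2 + 29*t^2/2 + 5*t + 1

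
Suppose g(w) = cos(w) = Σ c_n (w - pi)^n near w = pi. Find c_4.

[(w - pi)^0] = -1;  [(w - pi)^1] = 0;  [(w - pi)^2] = 1/2;  [(w - pi)^3] = 0;  [(w - pi)^4] = -1/24.

-1/24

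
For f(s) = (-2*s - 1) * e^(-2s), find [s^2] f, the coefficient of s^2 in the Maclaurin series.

Multiply each power in the prefactor through the base expansion.
f(0) = -1
f′(0) = 0
f′′(0) = 4
So c_2 = f′′(0)/2! = 2.

2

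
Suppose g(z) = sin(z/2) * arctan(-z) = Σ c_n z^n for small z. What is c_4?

3/16

Take the Cauchy product of the two expansions.
g(0) = 0
g′(0) = 0
g′′(0) = -1
g′′′(0) = 0
g^(4)(0) = 9/2
So c_4 = g^(4)(0)/4! = 3/16.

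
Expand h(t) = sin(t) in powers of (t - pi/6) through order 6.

-(t - pi/6)^6/1440 + sqrt(3)*(t - pi/6)^5/240 + (t - pi/6)^4/48 - sqrt(3)*(t - pi/6)^3/12 - (t - pi/6)^2/4 + sqrt(3)*(t - pi/6)/2 + 1/2

h(pi/6) = 1/2
h′(pi/6) = sqrt(3)/2
h′′(pi/6) = -1/2
h′′′(pi/6) = -sqrt(3)/2
h^(4)(pi/6) = 1/2
h^(5)(pi/6) = sqrt(3)/2
h^(6)(pi/6) = -1/2
The Taylor polynomial is Σ h^(k)(pi/6)/k! · (t - pi/6)^k.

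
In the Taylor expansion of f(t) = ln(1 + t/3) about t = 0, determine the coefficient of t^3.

1/81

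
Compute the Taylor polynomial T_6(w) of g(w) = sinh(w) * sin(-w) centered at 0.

Multiply the two series term by term and collect like powers.

w^6/90 - w^2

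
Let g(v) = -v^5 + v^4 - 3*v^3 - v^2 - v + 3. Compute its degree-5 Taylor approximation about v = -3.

Compute the successive derivatives at the expansion point and divide by k!.
g(-3) = 402
g′(-3) = -589
g′′(-3) = 700
g′′′(-3) = -630
g^(4)(-3) = 384
g^(5)(-3) = -120
Then c_k = g^(k)(-3)/k! gives each Taylor coefficient.

-(v + 3)^5 + 16*(v + 3)^4 - 105*(v + 3)^3 + 350*(v + 3)^2 - 589*(v + 3) + 402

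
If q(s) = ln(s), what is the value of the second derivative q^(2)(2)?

From the series, [(s - 2)^2] q = -1/8; multiply by 2! = 2 to get -1/4.

-1/4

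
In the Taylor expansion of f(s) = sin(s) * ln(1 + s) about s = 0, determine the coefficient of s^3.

Expand each factor separately, then convolve coefficients.
f(0) = 0
f′(0) = 0
f′′(0) = 2
f′′′(0) = -3
So c_3 = f′′′(0)/3! = -1/2.

-1/2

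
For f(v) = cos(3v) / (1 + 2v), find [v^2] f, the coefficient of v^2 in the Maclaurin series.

-1/2

Take the Cauchy product of the two expansions.
f(0) = 1
f′(0) = -2
f′′(0) = -1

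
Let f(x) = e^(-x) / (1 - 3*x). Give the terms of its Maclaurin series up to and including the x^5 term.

10447*x^5/60 + 1393*x^4/24 + 58*x^3/3 + 13*x^2/2 + 2*x + 1

Multiply the numerator's expansion by the denominator's geometric series.
[x^0] = 1;  [x^1] = 2;  [x^2] = 13/2;  [x^3] = 58/3;  [x^4] = 1393/24;  [x^5] = 10447/60.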